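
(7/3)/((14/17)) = 17/6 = 2.83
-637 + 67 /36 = -22865 /36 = -635.14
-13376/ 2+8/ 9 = -60184/ 9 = -6687.11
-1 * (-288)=288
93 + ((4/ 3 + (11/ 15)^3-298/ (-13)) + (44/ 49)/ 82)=10371278602/ 88144875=117.66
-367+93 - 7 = -281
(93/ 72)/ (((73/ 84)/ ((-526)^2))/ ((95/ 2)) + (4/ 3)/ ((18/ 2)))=12833270415/ 1471916977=8.72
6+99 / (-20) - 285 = -5679 / 20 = -283.95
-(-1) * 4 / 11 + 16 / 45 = 356 / 495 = 0.72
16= 16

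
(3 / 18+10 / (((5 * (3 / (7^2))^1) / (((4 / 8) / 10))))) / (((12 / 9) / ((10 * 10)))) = 135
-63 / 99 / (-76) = 7 / 836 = 0.01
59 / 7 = 8.43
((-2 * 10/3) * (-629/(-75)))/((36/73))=-113.38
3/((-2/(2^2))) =-6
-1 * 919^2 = -844561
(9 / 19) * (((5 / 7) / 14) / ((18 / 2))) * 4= 10 / 931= 0.01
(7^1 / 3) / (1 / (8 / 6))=28 / 9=3.11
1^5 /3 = 1 /3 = 0.33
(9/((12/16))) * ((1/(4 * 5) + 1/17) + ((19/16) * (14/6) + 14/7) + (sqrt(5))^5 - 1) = 717.38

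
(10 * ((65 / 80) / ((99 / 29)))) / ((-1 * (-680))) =377 / 107712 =0.00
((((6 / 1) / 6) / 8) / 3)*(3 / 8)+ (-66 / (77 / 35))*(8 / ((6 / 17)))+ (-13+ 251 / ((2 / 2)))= -28287 / 64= -441.98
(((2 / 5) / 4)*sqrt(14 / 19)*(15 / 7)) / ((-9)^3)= -sqrt(266) / 64638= -0.00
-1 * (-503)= 503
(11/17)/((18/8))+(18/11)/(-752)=0.29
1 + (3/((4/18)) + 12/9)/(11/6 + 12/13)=1372/215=6.38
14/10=7/5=1.40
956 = 956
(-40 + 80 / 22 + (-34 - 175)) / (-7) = 2699 / 77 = 35.05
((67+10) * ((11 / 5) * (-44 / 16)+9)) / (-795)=-4543 / 15900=-0.29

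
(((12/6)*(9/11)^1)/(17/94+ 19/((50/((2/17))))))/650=14382/1288573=0.01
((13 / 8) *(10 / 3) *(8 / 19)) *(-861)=-37310 / 19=-1963.68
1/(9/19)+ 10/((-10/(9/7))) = 52/63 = 0.83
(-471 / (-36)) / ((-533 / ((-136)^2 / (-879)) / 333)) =26860816 / 156169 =172.00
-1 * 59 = -59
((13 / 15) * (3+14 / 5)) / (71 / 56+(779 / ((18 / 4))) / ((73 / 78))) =1541176 / 57099925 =0.03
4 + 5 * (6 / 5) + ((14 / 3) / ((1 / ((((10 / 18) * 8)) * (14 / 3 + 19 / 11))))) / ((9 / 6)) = 263050 / 2673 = 98.41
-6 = -6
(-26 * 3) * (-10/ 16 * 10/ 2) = 975/ 4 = 243.75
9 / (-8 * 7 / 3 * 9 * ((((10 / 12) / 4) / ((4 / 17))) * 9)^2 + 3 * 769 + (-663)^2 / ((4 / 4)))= 384 / 18398201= 0.00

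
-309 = -309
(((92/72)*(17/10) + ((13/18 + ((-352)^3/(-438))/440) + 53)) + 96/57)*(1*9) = 70875311/27740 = 2554.99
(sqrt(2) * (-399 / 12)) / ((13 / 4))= -14.47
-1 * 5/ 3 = -5/ 3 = -1.67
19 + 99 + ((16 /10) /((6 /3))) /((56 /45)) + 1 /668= 554781 /4676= 118.64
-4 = -4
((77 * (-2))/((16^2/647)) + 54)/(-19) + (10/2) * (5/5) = 55067/2432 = 22.64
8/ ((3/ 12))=32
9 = 9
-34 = -34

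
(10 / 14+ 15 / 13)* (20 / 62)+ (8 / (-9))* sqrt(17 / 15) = 1700 / 2821 - 8* sqrt(255) / 135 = -0.34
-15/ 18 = -5/ 6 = -0.83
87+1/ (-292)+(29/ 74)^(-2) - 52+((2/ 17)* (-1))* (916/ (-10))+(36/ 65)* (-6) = 13285984947/ 271357060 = 48.96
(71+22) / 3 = 31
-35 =-35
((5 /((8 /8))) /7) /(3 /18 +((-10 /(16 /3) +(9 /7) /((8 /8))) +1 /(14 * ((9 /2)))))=-72 /41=-1.76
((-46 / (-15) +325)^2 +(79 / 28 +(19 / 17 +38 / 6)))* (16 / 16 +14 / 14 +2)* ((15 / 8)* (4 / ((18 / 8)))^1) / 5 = 23056061782 / 80325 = 287034.69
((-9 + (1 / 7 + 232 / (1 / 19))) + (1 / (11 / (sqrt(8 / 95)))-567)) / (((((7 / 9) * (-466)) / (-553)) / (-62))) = -591249825 / 1631-44082 * sqrt(190) / 243485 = -362510.05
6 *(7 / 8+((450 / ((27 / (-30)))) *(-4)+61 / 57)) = 912887 / 76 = 12011.67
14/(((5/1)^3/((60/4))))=42/25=1.68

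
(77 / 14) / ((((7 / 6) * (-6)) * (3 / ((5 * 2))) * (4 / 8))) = -110 / 21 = -5.24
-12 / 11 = -1.09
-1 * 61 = -61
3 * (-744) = -2232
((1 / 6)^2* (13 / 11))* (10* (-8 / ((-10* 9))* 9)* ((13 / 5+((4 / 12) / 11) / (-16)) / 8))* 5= 0.43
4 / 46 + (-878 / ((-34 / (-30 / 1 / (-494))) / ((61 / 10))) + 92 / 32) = 9679459 / 772616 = 12.53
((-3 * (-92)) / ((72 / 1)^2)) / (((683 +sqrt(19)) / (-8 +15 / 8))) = -769741 / 1612120320 +1127 * sqrt(19) / 1612120320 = -0.00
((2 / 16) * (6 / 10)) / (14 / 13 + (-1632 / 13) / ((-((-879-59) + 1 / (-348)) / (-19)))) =2546115 / 122885872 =0.02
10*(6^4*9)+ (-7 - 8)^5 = -642735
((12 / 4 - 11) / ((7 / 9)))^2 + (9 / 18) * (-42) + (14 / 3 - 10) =11681 / 147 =79.46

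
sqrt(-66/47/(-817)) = sqrt(2534334)/38399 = 0.04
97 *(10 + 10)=1940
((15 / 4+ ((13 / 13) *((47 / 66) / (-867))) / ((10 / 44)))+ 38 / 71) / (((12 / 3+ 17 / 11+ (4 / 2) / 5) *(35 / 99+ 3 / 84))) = 13394235239 / 7239780327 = 1.85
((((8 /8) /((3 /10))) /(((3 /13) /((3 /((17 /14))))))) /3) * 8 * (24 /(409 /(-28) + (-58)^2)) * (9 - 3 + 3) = 6.14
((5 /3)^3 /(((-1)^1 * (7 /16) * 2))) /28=-250 /1323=-0.19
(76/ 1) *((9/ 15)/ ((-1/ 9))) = -2052/ 5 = -410.40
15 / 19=0.79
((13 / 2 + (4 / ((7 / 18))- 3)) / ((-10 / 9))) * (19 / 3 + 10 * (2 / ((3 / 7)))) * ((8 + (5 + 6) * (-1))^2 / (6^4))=-10229 / 2240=-4.57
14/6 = 7/3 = 2.33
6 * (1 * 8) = 48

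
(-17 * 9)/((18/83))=-1411/2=-705.50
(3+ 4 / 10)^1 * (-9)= -30.60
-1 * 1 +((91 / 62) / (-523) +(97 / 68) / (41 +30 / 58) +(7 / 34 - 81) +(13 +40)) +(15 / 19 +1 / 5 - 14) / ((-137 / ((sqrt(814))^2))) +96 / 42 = 50.83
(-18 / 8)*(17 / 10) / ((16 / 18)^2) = -12393 / 2560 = -4.84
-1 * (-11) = 11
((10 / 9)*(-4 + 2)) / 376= -5 / 846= -0.01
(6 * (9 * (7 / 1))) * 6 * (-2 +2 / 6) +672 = -3108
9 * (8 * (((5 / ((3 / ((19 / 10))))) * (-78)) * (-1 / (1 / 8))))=142272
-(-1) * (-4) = -4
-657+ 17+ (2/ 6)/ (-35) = -67201/ 105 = -640.01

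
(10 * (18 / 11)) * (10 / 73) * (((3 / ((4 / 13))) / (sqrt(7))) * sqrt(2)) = 17550 * sqrt(14) / 5621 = 11.68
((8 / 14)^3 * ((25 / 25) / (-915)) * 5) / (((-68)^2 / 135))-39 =-235823313 / 6046747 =-39.00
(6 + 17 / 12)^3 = 704969 / 1728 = 407.97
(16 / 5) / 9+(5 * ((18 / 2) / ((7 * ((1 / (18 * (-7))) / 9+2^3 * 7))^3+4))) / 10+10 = 119335230591252194 / 11523788278678755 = 10.36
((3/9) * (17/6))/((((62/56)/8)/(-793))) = -1509872/279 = -5411.73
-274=-274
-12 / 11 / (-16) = 3 / 44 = 0.07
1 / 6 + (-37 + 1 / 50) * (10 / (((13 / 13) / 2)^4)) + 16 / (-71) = -12602909 / 2130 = -5916.86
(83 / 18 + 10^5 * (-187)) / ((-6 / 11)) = 3702599087 / 108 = 34283324.88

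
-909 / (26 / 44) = -19998 / 13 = -1538.31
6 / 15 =2 / 5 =0.40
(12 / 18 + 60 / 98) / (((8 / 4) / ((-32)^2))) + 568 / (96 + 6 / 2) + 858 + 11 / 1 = 7419799 / 4851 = 1529.54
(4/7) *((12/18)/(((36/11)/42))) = 44/9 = 4.89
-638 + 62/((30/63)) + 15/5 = -2524/5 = -504.80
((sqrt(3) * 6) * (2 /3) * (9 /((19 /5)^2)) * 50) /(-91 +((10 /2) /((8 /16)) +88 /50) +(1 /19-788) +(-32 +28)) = -187500 * sqrt(3) /1310411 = -0.25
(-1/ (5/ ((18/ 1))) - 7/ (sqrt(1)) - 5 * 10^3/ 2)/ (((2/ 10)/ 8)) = -100424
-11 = -11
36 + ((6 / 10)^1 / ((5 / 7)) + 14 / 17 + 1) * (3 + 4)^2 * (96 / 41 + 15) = 40065048 / 17425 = 2299.29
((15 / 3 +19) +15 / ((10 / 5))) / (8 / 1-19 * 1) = -63 / 22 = -2.86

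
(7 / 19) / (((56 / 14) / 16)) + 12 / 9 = 160 / 57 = 2.81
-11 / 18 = -0.61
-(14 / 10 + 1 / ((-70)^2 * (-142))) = -974119 / 695800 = -1.40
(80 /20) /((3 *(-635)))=-4 /1905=-0.00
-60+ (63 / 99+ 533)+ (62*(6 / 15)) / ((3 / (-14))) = 59054 / 165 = 357.90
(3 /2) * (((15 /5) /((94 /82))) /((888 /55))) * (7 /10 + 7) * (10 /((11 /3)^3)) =116235 /306064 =0.38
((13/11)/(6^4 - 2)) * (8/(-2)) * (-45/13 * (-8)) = -720/7117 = -0.10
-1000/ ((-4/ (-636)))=-159000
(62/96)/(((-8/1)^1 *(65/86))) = -1333/12480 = -0.11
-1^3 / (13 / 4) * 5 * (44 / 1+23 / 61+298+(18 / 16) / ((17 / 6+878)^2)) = -2333374546382 / 4429892285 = -526.73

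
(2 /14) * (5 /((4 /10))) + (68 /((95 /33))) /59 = 171541 /78470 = 2.19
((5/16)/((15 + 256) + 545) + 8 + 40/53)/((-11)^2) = 6058249/83728128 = 0.07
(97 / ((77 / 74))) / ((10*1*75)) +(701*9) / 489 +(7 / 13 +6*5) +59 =6275530216 / 61186125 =102.56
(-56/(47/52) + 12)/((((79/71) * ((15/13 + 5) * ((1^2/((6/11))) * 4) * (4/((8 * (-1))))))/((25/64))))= 8127015/10455808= 0.78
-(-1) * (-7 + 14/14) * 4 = -24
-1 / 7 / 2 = -1 / 14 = -0.07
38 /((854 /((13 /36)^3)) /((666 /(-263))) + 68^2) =-1544491 /103144024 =-0.01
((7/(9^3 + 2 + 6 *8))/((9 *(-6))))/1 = -7/42066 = -0.00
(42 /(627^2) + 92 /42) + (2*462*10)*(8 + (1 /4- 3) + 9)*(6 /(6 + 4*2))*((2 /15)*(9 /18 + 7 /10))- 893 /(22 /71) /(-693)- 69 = 246739730129 /27519030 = 8966.15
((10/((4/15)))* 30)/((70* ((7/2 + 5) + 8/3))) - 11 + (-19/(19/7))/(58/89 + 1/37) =-20832659/1048215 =-19.87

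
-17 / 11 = -1.55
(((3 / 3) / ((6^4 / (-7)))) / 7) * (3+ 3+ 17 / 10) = -77 / 12960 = -0.01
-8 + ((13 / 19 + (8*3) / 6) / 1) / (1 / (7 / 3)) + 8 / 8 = 3.93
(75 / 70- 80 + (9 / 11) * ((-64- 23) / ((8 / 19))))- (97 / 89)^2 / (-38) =-22987178769 / 92707384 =-247.95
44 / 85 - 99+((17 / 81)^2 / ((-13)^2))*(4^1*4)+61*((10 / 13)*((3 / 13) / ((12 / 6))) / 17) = -9251430524 / 94248765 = -98.16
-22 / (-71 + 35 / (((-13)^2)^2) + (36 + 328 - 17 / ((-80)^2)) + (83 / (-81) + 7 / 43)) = -14006497190400 / 185991428503429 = -0.08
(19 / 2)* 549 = 10431 / 2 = 5215.50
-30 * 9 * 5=-1350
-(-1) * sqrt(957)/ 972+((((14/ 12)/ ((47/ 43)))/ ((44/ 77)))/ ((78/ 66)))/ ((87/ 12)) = sqrt(957)/ 972+23177/ 106314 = 0.25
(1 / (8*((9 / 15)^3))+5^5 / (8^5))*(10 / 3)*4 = 2981875 / 331776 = 8.99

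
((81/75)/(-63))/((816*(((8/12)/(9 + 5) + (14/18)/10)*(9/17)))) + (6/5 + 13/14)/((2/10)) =10.64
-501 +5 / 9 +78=-3802 / 9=-422.44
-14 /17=-0.82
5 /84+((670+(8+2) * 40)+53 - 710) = 413.06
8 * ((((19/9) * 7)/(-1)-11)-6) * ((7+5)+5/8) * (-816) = 7856992/3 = 2618997.33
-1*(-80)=80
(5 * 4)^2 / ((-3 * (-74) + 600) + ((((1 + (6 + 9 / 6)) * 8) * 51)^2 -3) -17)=0.00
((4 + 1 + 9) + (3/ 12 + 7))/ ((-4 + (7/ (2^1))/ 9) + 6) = 765/ 86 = 8.90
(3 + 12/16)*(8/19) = 30/19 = 1.58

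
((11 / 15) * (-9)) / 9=-11 / 15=-0.73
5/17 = 0.29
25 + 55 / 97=2480 / 97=25.57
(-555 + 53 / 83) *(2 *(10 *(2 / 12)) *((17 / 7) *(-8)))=62576320 / 1743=35901.50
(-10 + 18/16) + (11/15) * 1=-977/120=-8.14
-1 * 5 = -5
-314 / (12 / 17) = -2669 / 6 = -444.83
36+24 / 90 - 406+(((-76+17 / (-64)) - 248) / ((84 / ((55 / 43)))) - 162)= -206768577 / 385280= -536.67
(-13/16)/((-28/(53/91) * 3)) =53/9408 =0.01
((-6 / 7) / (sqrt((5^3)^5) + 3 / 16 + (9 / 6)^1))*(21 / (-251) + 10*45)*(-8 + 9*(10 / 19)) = -18148142016 / 260804687475663793 + 840191760000000*sqrt(5) / 260804687475663793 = 0.01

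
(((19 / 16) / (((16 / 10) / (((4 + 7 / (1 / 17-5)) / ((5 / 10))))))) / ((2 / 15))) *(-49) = -721525 / 512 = -1409.23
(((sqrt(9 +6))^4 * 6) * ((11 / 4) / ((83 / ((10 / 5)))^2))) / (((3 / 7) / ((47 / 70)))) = 23265 / 6889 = 3.38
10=10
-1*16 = -16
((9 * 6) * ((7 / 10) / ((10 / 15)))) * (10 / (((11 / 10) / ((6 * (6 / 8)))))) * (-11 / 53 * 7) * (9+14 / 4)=-4465125 / 106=-42123.82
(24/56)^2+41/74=2675/3626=0.74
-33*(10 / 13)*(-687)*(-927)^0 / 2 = 113355 / 13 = 8719.62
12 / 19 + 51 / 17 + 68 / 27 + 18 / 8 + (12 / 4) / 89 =1540249 / 182628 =8.43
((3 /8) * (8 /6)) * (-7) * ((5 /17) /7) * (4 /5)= -2 /17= -0.12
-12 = -12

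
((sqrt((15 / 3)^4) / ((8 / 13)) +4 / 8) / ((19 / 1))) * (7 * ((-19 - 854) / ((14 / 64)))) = -1148868 / 19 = -60466.74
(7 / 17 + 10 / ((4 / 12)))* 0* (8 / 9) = 0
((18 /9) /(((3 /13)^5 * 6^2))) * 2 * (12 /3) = 1485172 /2187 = 679.09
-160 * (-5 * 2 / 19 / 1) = 1600 / 19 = 84.21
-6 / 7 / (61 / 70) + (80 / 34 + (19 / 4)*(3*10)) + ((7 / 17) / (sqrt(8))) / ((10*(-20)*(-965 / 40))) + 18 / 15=7*sqrt(2) / 328100 + 1504369 / 10370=145.07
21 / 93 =7 / 31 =0.23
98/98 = 1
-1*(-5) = 5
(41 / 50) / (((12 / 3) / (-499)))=-20459 / 200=-102.30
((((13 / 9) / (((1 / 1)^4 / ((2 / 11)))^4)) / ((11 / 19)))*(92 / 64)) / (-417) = -5681 / 604424403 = -0.00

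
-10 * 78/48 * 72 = -1170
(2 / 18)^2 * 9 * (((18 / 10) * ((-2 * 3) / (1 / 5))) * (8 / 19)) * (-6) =288 / 19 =15.16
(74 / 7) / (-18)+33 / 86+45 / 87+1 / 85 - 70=-930529723 / 13355370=-69.67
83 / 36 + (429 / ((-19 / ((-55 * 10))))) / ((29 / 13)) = 110470333 / 19836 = 5569.18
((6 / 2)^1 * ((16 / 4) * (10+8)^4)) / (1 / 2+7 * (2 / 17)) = 4758912 / 5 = 951782.40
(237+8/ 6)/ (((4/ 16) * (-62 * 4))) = -715/ 186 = -3.84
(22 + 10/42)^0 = 1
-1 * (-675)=675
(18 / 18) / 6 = 1 / 6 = 0.17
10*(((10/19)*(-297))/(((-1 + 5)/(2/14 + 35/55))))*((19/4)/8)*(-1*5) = 50625/56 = 904.02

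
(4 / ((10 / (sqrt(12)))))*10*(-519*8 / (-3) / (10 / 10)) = 11072*sqrt(3) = 19177.27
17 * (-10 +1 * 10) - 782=-782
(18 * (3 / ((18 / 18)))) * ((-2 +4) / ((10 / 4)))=216 / 5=43.20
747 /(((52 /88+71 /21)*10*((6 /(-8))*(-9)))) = 25564 /9175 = 2.79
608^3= 224755712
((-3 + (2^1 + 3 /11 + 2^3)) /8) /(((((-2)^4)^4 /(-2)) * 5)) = -1 /180224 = -0.00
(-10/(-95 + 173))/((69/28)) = -140/2691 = -0.05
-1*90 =-90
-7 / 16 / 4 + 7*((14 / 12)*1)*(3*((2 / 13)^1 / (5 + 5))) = 1113 / 4160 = 0.27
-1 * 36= -36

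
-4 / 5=-0.80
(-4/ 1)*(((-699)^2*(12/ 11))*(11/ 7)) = -23452848/ 7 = -3350406.86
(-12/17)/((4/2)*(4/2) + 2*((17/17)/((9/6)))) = -9/68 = -0.13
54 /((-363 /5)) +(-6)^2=4266 /121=35.26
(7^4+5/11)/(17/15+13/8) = 3169920/3641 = 870.62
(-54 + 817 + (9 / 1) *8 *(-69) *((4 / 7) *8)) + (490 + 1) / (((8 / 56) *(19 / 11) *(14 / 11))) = -5422253 / 266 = -20384.41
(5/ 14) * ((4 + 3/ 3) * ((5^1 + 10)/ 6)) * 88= 2750/ 7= 392.86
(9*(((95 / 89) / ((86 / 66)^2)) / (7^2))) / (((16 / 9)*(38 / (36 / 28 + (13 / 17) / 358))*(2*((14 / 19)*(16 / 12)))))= 1379282233725 / 1231178398026752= 0.00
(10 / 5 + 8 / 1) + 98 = 108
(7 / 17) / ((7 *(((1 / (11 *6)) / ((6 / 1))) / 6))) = 2376 / 17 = 139.76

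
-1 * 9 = -9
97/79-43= -3300/79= -41.77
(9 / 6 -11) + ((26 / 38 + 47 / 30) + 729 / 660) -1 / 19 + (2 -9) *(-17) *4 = 469.80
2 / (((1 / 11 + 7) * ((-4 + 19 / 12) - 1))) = -44 / 533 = -0.08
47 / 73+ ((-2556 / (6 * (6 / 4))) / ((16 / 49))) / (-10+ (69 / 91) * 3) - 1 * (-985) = 225440021 / 205276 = 1098.23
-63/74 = -0.85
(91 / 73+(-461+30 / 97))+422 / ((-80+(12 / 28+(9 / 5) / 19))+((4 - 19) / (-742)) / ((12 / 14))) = -464.76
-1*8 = -8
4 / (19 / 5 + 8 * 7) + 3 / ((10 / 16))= 7276 / 1495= 4.87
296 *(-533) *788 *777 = -96597559968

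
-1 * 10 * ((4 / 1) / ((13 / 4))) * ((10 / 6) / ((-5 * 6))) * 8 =640 / 117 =5.47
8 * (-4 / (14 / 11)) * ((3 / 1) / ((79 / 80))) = -42240 / 553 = -76.38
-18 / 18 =-1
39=39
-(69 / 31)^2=-4761 / 961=-4.95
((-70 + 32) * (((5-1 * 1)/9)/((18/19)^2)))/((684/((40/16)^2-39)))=47291/52488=0.90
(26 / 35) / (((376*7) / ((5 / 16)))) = 13 / 147392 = 0.00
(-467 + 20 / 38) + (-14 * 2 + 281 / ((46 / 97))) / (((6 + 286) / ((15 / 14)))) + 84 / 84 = -1655695347 / 3572912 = -463.40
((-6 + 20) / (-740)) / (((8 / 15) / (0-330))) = 3465 / 296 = 11.71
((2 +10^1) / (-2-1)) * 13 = -52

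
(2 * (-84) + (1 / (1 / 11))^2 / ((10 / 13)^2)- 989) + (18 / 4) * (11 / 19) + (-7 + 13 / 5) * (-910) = 5802781 / 1900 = 3054.10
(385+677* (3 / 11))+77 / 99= 570.41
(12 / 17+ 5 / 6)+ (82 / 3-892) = -88039 / 102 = -863.13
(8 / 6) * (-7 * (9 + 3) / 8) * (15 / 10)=-21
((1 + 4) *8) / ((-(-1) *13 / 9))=360 / 13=27.69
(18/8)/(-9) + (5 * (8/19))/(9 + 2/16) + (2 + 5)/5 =38301/27740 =1.38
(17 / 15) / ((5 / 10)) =34 / 15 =2.27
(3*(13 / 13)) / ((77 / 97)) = 291 / 77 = 3.78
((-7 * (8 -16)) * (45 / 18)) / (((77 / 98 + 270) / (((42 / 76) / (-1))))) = -0.29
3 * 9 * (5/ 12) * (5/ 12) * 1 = 75/ 16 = 4.69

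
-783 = -783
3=3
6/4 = 1.50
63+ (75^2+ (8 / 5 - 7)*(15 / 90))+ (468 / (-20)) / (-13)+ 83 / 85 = 967279 / 170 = 5689.88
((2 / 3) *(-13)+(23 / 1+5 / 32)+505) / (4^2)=49871 / 1536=32.47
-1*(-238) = 238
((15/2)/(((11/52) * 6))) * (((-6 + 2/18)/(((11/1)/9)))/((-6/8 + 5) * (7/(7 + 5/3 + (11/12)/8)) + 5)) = -968045/285197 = -3.39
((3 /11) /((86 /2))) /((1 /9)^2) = 243 /473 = 0.51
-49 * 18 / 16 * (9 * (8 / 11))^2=-285768 / 121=-2361.72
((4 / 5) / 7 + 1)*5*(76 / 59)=2964 / 413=7.18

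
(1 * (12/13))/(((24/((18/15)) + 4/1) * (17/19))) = 0.04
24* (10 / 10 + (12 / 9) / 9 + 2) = 680 / 9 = 75.56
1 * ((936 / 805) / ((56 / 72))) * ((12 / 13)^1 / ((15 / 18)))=46656 / 28175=1.66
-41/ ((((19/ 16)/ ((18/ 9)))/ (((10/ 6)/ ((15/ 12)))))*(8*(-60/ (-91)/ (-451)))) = 6730724/ 855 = 7872.19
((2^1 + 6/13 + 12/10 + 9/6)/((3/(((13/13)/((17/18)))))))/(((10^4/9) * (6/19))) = 114741/22100000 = 0.01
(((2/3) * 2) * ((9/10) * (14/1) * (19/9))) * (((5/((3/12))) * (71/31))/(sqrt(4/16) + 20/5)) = 302176/837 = 361.02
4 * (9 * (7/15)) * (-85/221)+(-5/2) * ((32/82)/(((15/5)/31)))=-16.54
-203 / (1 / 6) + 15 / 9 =-3649 / 3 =-1216.33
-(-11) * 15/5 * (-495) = -16335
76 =76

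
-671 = -671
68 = 68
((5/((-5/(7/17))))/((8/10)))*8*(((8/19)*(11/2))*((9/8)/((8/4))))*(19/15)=-231/34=-6.79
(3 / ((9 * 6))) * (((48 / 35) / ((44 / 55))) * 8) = 16 / 21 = 0.76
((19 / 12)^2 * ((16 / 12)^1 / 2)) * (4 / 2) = 361 / 108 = 3.34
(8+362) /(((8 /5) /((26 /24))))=12025 /48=250.52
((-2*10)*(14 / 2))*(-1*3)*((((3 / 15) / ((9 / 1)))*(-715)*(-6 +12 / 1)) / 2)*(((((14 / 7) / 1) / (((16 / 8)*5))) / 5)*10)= -8008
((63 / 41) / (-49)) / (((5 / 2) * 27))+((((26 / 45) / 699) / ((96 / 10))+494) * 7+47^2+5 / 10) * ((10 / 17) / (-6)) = -6139666344881 / 11049764040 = -555.64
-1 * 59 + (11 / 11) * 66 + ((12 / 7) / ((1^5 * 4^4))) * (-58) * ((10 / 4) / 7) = 21517 / 3136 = 6.86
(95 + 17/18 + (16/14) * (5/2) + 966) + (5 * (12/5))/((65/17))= 8746429/8190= 1067.94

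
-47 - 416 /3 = -557 /3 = -185.67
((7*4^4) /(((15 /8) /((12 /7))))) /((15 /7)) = 57344 /75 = 764.59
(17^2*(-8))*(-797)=1842664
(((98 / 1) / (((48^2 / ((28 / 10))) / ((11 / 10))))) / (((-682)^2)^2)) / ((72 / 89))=30527 / 40782119948697600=0.00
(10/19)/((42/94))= 470/399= 1.18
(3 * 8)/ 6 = 4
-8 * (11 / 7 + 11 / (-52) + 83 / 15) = -75274 / 1365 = -55.15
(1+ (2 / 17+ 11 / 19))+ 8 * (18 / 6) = 8300 / 323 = 25.70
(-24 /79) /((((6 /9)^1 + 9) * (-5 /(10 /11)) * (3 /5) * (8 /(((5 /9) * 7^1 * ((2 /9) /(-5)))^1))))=-140 /680427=-0.00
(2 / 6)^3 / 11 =1 / 297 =0.00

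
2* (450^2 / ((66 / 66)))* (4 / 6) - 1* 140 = 269860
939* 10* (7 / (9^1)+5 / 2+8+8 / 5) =362767 / 3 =120922.33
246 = 246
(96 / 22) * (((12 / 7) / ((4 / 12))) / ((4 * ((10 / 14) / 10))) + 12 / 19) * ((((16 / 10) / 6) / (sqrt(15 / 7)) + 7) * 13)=98176 * sqrt(105) / 5225 + 1546272 / 209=7590.97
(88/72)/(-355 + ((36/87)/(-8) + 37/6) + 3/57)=-551/157260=-0.00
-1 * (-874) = 874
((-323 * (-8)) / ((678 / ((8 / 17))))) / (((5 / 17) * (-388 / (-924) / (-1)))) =-795872 / 54805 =-14.52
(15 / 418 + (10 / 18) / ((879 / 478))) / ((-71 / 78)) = -14529905 / 39130443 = -0.37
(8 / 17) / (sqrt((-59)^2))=8 / 1003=0.01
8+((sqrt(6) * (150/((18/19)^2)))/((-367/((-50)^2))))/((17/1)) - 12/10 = 34/5 - 11281250 * sqrt(6)/168453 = -157.24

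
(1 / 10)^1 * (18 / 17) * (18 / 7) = 162 / 595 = 0.27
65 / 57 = 1.14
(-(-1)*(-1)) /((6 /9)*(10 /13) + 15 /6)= -78 /235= -0.33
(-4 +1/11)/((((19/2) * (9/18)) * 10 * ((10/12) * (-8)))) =129/10450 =0.01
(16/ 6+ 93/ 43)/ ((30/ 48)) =7.73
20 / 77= 0.26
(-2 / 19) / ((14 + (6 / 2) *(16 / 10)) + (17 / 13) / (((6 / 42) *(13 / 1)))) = -1690 / 313139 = -0.01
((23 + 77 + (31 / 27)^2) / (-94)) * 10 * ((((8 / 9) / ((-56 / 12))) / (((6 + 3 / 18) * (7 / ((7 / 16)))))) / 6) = 0.00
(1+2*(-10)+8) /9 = -11 /9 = -1.22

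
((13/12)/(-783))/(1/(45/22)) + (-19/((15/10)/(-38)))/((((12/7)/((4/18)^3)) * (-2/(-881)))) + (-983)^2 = 967646.28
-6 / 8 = -3 / 4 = -0.75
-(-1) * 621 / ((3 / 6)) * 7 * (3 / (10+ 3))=26082 / 13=2006.31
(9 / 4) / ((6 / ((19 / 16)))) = 57 / 128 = 0.45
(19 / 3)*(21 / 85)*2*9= 2394 / 85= 28.16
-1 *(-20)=20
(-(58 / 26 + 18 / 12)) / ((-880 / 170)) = 1649 / 2288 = 0.72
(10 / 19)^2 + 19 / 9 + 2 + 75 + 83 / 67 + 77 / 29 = 525743810 / 6312807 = 83.28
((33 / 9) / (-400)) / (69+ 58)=-11 / 152400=-0.00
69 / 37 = 1.86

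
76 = 76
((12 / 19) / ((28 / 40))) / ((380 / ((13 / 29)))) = 78 / 73283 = 0.00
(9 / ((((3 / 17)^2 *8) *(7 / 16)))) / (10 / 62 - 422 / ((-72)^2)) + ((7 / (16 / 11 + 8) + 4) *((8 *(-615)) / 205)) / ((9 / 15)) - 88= 756.00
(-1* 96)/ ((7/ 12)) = -1152/ 7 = -164.57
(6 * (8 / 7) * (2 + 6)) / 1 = 384 / 7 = 54.86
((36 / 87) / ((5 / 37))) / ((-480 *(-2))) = 37 / 11600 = 0.00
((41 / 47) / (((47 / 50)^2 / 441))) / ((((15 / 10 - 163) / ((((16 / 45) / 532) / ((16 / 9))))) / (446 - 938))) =317709000 / 637161751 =0.50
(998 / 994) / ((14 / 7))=499 / 994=0.50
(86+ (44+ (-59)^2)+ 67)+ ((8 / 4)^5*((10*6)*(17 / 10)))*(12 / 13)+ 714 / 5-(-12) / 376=41754243 / 6110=6833.75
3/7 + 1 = 10/7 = 1.43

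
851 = 851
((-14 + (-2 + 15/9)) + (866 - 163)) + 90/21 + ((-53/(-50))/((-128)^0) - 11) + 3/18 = 358669/525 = 683.18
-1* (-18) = 18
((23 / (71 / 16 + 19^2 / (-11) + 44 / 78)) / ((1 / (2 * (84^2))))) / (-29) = 2227889664 / 5537057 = 402.36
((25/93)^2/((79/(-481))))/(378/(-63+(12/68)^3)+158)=-5168946250/1785714409809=-0.00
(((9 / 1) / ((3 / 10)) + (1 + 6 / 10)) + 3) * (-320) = -11072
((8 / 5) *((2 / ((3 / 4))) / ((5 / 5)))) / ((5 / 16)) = 1024 / 75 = 13.65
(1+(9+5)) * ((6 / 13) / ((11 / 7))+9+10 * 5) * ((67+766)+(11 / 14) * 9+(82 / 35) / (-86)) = 9188327703 / 12298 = 747140.00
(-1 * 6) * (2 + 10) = -72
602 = 602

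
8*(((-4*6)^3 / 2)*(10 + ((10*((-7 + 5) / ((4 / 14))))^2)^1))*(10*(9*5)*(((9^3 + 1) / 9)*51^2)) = -25775578736640000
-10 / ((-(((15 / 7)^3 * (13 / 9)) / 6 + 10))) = 1372 / 1697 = 0.81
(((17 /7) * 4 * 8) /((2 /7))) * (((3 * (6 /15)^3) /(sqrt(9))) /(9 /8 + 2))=17408 /3125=5.57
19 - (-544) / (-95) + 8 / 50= 6381 / 475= 13.43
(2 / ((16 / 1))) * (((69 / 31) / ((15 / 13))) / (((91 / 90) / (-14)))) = -207 / 62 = -3.34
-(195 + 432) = -627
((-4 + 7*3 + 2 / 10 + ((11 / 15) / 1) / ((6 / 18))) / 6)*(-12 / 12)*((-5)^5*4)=121250 / 3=40416.67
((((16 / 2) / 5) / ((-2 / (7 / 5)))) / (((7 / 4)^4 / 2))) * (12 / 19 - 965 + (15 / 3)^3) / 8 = 4082688 / 162925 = 25.06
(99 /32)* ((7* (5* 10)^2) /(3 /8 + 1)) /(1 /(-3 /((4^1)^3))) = -118125 /64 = -1845.70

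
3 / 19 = 0.16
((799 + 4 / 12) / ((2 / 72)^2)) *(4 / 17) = 4143744 / 17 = 243749.65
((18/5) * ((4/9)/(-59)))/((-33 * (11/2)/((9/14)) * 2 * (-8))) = -3/499730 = -0.00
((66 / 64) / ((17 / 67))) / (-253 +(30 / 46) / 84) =-118657 / 7386024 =-0.02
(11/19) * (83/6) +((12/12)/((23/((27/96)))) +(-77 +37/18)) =-8422717/125856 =-66.92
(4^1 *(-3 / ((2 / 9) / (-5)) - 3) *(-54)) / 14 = -6966 / 7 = -995.14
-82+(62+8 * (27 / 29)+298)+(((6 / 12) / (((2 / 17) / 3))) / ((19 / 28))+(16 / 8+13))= 175900 / 551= 319.24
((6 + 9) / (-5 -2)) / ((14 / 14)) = -15 / 7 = -2.14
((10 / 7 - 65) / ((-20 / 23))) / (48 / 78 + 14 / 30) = 399165 / 5908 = 67.56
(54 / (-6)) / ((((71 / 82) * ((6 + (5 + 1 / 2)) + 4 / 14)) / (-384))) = 1322496 / 3905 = 338.67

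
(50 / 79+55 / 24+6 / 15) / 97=31517 / 919560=0.03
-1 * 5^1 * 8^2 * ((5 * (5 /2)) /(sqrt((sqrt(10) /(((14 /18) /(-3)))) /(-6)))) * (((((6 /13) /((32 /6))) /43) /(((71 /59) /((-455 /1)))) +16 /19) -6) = 274666700 * 2^(1 /4) * 5^(3 /4) * sqrt(7) /174021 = 16604.98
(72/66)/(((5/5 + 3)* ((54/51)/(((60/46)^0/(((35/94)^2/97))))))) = 7285282/40425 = 180.22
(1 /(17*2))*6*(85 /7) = 15 /7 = 2.14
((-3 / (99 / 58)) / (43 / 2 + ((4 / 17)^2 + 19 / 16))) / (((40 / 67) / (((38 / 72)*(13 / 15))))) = -138697169 / 2342505825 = -0.06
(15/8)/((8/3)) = 45/64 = 0.70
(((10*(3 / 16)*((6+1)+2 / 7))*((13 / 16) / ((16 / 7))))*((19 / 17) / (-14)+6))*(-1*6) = -2472795 / 14336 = -172.49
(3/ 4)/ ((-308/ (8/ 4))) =-3/ 616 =-0.00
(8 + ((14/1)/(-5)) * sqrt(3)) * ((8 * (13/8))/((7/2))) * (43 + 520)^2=65929552/7-16482388 * sqrt(3)/5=3708840.74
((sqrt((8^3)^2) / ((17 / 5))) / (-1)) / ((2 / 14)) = -17920 / 17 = -1054.12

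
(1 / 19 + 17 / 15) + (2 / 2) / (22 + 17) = 4489 / 3705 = 1.21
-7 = -7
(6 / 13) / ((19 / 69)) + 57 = 58.68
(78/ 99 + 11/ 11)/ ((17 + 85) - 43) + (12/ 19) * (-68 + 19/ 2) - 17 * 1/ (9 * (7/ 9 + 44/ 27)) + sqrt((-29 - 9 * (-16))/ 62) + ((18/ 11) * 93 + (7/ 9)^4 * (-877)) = -18401871739/ 89131185 + sqrt(7130)/ 62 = -205.10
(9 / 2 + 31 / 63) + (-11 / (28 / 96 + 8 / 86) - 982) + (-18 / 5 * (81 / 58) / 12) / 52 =-758563902113 / 754331760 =-1005.61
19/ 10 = 1.90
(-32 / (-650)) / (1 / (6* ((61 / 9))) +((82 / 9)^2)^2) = 12807072 / 1792669175375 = 0.00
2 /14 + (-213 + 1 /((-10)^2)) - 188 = -280593 /700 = -400.85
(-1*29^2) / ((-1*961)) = 841 / 961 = 0.88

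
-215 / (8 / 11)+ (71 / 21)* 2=-48529 / 168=-288.86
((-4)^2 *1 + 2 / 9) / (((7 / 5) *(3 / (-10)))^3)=-18250000 / 83349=-218.96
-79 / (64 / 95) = -117.27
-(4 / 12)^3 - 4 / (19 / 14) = -2.98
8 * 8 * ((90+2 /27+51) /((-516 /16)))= -975104 /3483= -279.96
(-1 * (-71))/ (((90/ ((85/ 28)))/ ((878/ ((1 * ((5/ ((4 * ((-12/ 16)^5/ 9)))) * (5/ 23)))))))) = -36561237/ 179200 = -204.02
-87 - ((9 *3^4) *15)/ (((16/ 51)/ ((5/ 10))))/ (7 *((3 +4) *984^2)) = -14676240909/ 168691712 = -87.00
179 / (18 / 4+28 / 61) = 21838 / 605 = 36.10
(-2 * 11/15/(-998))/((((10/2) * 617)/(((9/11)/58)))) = 3/446430350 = 0.00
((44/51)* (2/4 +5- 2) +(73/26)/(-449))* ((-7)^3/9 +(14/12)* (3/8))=-9732846025/85733856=-113.52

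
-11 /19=-0.58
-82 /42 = -41 /21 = -1.95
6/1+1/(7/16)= 58/7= 8.29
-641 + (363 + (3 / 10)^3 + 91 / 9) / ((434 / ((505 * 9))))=40506249 / 12400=3266.63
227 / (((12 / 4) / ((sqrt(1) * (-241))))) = -54707 / 3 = -18235.67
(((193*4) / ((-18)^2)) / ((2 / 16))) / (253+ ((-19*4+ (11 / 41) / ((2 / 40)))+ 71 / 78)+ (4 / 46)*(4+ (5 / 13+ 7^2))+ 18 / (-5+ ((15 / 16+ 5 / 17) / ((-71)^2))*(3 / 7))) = 1816673526862480 / 17566400190273579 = 0.10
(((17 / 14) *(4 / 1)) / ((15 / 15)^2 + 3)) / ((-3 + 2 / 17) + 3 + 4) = 289 / 980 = 0.29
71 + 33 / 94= 6707 / 94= 71.35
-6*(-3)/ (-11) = -18/ 11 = -1.64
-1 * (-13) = 13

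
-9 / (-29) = 9 / 29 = 0.31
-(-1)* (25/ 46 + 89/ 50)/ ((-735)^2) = 0.00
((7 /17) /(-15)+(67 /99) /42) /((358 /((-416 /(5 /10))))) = 833456 /31631985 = 0.03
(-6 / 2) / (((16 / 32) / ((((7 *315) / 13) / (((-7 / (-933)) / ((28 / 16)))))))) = -6171795 / 26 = -237376.73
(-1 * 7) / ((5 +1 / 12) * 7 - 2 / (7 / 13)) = -588 / 2677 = -0.22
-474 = -474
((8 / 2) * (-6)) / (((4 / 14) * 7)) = -12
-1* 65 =-65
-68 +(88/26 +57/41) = -33699/533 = -63.23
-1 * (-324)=324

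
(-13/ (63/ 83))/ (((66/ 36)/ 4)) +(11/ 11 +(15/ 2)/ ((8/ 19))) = -68581/ 3696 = -18.56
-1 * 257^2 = -66049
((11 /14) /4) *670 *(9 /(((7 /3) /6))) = 298485 /98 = 3045.77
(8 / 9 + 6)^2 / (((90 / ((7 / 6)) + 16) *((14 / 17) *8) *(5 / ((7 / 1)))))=114359 / 1056240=0.11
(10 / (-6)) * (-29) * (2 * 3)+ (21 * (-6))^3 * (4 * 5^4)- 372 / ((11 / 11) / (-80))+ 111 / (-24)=-40007279637 / 8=-5000909954.62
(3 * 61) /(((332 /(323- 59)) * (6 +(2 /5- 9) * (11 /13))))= -785070 /6889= -113.96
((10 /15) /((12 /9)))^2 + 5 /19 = 39 /76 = 0.51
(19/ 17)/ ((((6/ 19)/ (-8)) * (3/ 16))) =-23104/ 153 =-151.01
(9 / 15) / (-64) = -3 / 320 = -0.01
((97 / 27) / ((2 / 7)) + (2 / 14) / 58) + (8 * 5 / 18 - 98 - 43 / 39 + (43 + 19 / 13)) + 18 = -1556327 / 71253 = -21.84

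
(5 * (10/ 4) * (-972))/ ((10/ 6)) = -7290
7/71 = 0.10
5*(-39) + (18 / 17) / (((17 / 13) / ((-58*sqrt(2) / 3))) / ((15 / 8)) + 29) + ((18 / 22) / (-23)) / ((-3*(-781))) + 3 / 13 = -25410965151423377265 / 130491492258659389 + 67860*sqrt(2) / 2988259913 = -194.73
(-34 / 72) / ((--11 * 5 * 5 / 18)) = -17 / 550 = -0.03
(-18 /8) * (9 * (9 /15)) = -243 /20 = -12.15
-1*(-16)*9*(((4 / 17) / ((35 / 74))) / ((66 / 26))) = 184704 / 6545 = 28.22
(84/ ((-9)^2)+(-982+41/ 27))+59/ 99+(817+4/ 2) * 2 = 21752/ 33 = 659.15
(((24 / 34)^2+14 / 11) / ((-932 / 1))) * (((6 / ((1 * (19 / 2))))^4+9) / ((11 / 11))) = -3360054375 / 193059353894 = -0.02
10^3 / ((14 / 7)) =500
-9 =-9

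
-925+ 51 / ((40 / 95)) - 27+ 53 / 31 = -205633 / 248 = -829.17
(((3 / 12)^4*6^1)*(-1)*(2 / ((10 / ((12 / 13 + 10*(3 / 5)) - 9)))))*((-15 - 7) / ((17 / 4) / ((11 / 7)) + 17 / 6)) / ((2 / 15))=-0.29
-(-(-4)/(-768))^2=-1/36864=-0.00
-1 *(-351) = 351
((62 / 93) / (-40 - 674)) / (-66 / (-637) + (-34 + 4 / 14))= 91 / 3275730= 0.00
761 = 761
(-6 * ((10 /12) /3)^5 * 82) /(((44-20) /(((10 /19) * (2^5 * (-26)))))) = 16656250 /1121931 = 14.85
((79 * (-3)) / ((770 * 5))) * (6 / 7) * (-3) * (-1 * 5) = -2133 / 2695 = -0.79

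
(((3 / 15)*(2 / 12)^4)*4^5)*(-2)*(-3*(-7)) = -896 / 135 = -6.64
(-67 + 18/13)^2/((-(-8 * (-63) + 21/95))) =-69122855/8095269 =-8.54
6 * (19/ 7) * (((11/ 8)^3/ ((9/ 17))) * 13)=5588869/ 5376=1039.60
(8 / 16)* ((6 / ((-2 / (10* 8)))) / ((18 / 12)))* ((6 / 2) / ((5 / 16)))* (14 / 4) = -2688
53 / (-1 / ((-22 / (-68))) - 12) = -583 / 166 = -3.51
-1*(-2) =2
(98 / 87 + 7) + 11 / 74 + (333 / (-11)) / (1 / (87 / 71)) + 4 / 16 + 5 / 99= -860379361 / 30168468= -28.52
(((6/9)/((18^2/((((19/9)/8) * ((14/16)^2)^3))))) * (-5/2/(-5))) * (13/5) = 29059303/91729428480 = 0.00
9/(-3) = -3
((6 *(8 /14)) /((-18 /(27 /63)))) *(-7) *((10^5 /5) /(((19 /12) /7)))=960000 /19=50526.32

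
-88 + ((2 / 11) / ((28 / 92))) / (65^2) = -28628554 / 325325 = -88.00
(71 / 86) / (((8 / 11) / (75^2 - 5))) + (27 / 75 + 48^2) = 37341373 / 4300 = 8684.04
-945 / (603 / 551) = -57855 / 67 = -863.51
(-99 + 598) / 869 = 499 / 869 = 0.57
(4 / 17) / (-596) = -1 / 2533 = -0.00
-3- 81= -84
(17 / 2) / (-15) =-17 / 30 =-0.57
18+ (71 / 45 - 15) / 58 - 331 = -408767 / 1305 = -313.23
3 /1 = 3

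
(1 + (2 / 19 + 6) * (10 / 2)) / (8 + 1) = 599 / 171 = 3.50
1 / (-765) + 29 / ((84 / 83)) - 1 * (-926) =20448677 / 21420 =954.65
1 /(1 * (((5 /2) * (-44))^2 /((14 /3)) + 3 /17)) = 119 /308571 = 0.00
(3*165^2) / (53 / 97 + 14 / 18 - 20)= -71302275 / 16304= -4373.30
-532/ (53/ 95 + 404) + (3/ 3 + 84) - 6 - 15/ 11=32265842/ 422763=76.32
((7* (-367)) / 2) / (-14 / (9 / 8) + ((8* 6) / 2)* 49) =-3303 / 2992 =-1.10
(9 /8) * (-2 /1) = -9 /4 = -2.25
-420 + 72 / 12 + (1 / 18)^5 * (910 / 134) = -52412836729 / 126601056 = -414.00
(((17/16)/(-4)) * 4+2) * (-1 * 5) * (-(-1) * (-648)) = 6075/2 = 3037.50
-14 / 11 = -1.27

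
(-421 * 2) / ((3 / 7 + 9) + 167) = -5894 / 1235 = -4.77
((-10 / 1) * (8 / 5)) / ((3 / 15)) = -80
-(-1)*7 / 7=1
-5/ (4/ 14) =-35/ 2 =-17.50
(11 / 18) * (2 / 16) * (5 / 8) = 55 / 1152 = 0.05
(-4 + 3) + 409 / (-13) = -422 / 13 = -32.46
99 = 99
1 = 1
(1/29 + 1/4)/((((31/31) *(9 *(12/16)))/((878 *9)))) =9658/29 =333.03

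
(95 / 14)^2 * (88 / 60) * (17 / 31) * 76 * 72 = 307831920 / 1519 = 202654.33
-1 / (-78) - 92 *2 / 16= -448 / 39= -11.49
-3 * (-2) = 6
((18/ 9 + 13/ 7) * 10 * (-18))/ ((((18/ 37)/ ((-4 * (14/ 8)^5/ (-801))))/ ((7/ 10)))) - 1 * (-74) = -179561/ 22784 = -7.88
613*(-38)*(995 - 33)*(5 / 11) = -10185830.91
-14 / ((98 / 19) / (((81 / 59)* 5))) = -7695 / 413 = -18.63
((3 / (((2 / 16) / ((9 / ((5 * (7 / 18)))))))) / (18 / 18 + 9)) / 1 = 1944 / 175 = 11.11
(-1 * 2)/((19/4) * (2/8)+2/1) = -32/51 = -0.63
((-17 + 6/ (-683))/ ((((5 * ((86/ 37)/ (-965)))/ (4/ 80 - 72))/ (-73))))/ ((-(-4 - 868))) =8714383663859/ 1024390720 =8506.89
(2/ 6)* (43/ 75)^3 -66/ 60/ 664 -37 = -62084949079/ 1680750000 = -36.94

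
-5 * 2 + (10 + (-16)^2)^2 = 70746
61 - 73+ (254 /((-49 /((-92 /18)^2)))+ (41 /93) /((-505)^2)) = -4625605652057 /31378020975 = -147.42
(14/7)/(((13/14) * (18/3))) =14/39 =0.36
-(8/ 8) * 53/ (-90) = 53/ 90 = 0.59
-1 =-1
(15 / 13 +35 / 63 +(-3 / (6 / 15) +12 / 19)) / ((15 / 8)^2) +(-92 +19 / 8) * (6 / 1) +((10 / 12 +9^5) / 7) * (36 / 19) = 216294421673 / 14004900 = 15444.20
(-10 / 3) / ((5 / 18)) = -12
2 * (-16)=-32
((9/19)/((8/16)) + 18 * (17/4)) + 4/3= 78.78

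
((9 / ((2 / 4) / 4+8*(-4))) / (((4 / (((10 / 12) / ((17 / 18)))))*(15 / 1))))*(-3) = 18 / 1445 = 0.01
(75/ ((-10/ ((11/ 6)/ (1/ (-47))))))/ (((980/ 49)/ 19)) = 9823/ 16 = 613.94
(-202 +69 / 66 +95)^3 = -12665630691 / 10648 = -1189484.48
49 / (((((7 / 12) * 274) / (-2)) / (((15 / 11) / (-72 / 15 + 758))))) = -450 / 405383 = -0.00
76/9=8.44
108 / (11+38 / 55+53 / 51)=75735 / 8927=8.48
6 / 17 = 0.35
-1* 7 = -7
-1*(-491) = 491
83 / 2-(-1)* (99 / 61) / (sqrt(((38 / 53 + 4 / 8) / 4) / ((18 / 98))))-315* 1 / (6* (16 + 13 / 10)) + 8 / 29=198* sqrt(13674) / 18361 + 388729 / 10034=40.00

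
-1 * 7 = -7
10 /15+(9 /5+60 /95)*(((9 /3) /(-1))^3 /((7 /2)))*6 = -31886 /285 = -111.88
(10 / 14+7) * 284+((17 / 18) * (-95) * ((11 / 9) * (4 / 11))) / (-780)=96895109 / 44226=2190.91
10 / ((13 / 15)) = 150 / 13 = 11.54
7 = 7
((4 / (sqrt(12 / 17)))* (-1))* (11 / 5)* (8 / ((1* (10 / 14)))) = -1232* sqrt(51) / 75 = -117.31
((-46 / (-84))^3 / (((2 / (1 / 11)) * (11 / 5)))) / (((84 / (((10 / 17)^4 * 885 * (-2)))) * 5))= -2243290625 / 1310288639814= -0.00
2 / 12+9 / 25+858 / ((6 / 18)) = 386179 / 150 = 2574.53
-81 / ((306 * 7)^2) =-0.00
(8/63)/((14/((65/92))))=65/10143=0.01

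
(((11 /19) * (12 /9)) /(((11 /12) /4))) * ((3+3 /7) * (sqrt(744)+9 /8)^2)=6912 * sqrt(186) /133+1144728 /133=9315.75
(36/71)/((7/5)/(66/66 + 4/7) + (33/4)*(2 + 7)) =7920/1173701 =0.01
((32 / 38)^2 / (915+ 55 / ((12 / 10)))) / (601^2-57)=192 / 93950031595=0.00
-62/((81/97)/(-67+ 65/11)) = 1347136/297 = 4535.81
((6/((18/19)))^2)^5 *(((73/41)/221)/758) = 447567836819473/405562585662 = 1103.57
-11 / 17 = -0.65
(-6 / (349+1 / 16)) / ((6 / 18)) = -288 / 5585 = -0.05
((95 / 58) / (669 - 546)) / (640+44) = 5 / 256824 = 0.00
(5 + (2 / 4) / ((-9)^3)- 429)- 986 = -2055781 / 1458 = -1410.00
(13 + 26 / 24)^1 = 169 / 12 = 14.08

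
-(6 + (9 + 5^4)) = -640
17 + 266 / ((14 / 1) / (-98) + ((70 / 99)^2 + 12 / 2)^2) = 660186041729 / 28313121451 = 23.32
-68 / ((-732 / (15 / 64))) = 85 / 3904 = 0.02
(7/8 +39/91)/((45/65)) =949/504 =1.88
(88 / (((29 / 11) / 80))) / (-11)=-7040 / 29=-242.76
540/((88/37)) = 4995/22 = 227.05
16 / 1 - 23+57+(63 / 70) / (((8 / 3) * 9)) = 4003 / 80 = 50.04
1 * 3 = 3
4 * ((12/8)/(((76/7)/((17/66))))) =119/836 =0.14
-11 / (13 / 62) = -682 / 13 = -52.46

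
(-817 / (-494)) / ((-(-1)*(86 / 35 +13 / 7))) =1505 / 3926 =0.38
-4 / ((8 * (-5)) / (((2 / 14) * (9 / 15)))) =3 / 350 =0.01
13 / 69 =0.19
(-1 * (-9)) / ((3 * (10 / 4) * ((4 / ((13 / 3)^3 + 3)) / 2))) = 2278 / 45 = 50.62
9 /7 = 1.29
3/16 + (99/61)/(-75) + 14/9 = 1.72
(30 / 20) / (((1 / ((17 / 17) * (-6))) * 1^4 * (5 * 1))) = -9 / 5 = -1.80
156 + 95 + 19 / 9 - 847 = -5345 / 9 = -593.89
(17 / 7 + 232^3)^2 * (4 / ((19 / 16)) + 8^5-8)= 5108773209186249937.16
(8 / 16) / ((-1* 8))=-1 / 16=-0.06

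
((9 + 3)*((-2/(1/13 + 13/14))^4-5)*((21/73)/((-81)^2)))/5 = 0.00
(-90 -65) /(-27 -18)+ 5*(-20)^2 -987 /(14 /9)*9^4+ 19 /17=-1273250681 /306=-4160949.94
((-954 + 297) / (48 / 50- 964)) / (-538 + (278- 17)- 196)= -16425 / 11387948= -0.00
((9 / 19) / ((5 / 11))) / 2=99 / 190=0.52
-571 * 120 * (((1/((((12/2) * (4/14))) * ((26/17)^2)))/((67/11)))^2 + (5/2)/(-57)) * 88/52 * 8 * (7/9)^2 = 364329413414687105/15390624313818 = 23672.17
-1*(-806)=806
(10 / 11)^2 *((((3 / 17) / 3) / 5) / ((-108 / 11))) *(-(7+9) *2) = 160 / 5049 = 0.03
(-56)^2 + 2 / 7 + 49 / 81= 1778617 / 567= 3136.89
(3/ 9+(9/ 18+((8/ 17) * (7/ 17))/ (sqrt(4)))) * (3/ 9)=1613/ 5202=0.31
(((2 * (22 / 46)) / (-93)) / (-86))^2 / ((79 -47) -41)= -121 / 76137916761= -0.00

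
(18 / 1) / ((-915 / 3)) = -18 / 305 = -0.06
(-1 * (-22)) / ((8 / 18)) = 99 / 2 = 49.50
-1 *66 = -66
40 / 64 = 5 / 8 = 0.62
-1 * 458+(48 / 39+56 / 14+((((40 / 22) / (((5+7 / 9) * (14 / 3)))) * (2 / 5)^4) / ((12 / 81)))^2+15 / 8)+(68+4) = -47456532759513 / 125250125000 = -378.89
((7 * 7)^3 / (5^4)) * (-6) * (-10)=1411788 / 125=11294.30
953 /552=1.73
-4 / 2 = -2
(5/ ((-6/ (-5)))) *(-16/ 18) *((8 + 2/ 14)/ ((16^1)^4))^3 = -171475/ 24136479252938752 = -0.00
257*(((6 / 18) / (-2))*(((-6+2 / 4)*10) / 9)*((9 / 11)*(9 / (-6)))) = -321.25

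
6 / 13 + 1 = 19 / 13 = 1.46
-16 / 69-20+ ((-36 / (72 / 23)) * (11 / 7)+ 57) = 18061 / 966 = 18.70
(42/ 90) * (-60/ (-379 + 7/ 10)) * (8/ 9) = 2240/ 34047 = 0.07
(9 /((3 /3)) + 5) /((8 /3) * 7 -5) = 42 /41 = 1.02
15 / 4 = 3.75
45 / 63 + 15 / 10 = 31 / 14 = 2.21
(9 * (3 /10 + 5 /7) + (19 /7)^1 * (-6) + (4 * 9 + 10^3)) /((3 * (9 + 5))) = 72019 /2940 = 24.50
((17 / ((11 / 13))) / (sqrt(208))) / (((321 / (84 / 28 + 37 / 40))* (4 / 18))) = 8007* sqrt(13) / 376640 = 0.08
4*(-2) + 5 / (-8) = -69 / 8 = -8.62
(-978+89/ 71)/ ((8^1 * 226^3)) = -69349/ 6556523968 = -0.00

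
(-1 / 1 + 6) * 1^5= 5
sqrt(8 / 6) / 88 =sqrt(3) / 132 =0.01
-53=-53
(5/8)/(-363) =-5/2904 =-0.00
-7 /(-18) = 7 /18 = 0.39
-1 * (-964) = 964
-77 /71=-1.08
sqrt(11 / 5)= sqrt(55) / 5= 1.48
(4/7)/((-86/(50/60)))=-5/903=-0.01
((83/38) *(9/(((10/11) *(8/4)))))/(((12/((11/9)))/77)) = 84.79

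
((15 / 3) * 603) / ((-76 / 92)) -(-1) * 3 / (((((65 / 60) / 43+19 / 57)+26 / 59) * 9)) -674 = -1998623169 / 462289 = -4323.32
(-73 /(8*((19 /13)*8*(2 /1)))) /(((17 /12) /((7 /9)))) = -6643 /31008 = -0.21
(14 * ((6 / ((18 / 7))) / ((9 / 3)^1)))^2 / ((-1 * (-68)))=2401 / 1377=1.74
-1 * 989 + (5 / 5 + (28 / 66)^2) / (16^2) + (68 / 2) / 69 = -6338310541 / 6412032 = -988.50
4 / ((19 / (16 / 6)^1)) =32 / 57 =0.56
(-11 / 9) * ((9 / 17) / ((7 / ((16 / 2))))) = -88 / 119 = -0.74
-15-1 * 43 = -58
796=796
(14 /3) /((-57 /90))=-140 /19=-7.37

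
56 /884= 14 /221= 0.06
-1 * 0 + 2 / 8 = 1 / 4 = 0.25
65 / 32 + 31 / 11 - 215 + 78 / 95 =-6999979 / 33440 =-209.33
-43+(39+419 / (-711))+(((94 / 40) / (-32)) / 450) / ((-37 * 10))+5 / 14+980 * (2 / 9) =1398194153999 / 6547520000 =213.55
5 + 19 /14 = 89 /14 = 6.36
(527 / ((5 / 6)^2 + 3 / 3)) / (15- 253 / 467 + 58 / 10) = 44299620 / 2885483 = 15.35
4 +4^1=8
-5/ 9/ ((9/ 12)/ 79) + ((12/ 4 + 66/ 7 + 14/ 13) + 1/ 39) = -110534/ 2457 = -44.99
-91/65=-7/5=-1.40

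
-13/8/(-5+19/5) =1.35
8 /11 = 0.73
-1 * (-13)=13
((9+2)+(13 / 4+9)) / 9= 31 / 12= 2.58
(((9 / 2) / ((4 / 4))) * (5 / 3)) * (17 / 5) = 51 / 2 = 25.50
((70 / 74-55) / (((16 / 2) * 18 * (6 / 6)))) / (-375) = 1 / 999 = 0.00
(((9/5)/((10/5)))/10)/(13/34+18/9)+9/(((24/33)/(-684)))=-1904504/225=-8464.46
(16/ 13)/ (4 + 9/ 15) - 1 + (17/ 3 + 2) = 6220/ 897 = 6.93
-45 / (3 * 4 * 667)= -15 / 2668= -0.01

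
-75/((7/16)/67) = -11485.71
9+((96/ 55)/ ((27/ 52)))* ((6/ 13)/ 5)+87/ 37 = 11.66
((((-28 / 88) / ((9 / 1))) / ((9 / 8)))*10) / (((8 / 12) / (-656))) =309.23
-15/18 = -5/6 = -0.83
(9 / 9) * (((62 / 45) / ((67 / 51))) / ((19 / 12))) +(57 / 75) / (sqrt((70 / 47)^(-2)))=1.79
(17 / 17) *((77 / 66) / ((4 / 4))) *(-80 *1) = -93.33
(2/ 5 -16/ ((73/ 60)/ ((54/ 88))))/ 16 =-15397/ 32120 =-0.48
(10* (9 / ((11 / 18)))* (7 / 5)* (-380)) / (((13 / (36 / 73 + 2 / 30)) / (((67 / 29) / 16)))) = -147485961 / 302731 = -487.18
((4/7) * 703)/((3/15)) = 14060/7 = 2008.57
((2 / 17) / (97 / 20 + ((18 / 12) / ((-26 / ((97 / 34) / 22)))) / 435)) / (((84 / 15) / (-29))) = -4810520 / 38294921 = -0.13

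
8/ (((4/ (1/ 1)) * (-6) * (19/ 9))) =-3/ 19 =-0.16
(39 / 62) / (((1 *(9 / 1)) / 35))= 455 / 186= 2.45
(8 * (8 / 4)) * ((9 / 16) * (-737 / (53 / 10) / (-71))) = 66330 / 3763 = 17.63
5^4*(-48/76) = -394.74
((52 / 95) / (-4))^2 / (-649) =-169 / 5857225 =-0.00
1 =1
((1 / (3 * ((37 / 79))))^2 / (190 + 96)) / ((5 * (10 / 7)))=0.00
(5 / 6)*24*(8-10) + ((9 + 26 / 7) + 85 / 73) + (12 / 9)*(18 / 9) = -35956 / 1533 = -23.45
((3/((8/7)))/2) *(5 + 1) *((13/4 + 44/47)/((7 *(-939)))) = -2361/470752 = -0.01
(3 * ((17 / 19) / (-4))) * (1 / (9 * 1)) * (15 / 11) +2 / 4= 333 / 836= 0.40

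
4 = 4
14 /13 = 1.08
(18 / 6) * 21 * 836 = 52668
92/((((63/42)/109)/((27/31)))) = 180504/31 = 5822.71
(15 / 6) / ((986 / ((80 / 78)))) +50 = 961400 / 19227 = 50.00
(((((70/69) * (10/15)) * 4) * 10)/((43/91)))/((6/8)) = 2038400/26703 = 76.34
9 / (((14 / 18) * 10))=81 / 70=1.16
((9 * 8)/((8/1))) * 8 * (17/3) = 408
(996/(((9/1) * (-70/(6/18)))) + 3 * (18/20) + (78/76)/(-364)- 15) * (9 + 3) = -614291/3990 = -153.96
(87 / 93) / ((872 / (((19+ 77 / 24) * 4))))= 15457 / 162192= 0.10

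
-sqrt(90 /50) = -3 * sqrt(5) /5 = -1.34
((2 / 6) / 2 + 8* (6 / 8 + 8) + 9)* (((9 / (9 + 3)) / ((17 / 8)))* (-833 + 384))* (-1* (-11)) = -2346025 / 17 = -138001.47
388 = 388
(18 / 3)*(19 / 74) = 1.54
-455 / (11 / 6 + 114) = -546 / 139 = -3.93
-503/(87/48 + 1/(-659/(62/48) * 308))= -2450277984/8829251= -277.52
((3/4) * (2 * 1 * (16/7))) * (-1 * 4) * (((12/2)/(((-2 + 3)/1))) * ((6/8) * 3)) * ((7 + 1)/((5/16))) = -165888/35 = -4739.66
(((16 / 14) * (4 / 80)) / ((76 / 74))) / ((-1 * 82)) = -37 / 54530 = -0.00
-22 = -22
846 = 846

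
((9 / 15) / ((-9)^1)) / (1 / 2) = -2 / 15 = -0.13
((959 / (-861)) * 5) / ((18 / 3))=-685 / 738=-0.93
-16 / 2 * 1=-8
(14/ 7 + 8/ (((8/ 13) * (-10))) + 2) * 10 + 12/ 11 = 309/ 11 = 28.09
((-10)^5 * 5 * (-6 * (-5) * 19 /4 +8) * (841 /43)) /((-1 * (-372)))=-3956317.20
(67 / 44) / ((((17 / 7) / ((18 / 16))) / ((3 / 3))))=4221 / 5984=0.71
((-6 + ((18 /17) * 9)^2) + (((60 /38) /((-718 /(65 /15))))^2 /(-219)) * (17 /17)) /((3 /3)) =249737363794265 /2944679660931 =84.81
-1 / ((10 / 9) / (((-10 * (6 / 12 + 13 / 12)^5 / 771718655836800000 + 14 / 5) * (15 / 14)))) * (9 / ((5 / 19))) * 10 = -1021590537748051478586119 / 1106335865007636480000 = -923.40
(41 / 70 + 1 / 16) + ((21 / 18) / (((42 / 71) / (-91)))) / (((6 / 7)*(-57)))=3724547 / 861840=4.32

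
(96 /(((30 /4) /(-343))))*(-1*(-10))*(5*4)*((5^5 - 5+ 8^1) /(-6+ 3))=2746634240 /3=915544746.67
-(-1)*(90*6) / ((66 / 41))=3690 / 11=335.45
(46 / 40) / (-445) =-23 / 8900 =-0.00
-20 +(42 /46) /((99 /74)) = -14662 /759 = -19.32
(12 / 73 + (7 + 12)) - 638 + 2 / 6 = -135452 / 219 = -618.50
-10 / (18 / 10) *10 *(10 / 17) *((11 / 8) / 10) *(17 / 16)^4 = -6755375 / 1179648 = -5.73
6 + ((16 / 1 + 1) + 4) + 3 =30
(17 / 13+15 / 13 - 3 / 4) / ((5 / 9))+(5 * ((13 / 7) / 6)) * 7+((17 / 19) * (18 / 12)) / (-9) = 67999 / 4940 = 13.76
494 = 494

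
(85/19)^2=7225/361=20.01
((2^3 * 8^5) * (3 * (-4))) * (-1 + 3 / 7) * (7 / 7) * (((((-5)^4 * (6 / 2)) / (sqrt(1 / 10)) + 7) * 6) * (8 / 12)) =50331648 + 94371840000 * sqrt(10) / 7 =42683183273.85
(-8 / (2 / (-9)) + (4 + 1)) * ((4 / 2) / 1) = 82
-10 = -10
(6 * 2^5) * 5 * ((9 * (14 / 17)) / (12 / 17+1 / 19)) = 65664 / 7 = 9380.57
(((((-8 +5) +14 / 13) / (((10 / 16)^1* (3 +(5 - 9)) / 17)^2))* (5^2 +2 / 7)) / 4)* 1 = -818448 / 91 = -8993.93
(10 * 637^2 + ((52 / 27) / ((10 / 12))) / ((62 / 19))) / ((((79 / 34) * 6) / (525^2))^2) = 1586051572431350.34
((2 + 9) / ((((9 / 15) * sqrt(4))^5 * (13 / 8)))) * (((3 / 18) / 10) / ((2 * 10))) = 1375 / 606528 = 0.00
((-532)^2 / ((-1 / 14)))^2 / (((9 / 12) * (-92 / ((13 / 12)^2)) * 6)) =-44506810445.11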